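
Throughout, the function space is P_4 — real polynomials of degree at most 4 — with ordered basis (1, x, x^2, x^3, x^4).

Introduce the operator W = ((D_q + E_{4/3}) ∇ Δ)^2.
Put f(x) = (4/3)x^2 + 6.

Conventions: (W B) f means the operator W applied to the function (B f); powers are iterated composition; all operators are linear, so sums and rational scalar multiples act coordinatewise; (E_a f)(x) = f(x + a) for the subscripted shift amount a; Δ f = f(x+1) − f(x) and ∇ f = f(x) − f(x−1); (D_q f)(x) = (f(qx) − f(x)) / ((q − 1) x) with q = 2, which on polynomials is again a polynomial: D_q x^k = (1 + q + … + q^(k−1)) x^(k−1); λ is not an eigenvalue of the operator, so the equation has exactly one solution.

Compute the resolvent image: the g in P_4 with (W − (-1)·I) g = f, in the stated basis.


write g with unknown coordinates in the stated basis and equate coefficients in (W − (-1)·I) g = f
solving from the highest basis element down gives g = (4/3)x^2 + 6
check: W g = 0
so W g − (-1)·g = (4/3)x^2 + 6 = f ✓

the result is g(x) = (4/3)x^2 + 6


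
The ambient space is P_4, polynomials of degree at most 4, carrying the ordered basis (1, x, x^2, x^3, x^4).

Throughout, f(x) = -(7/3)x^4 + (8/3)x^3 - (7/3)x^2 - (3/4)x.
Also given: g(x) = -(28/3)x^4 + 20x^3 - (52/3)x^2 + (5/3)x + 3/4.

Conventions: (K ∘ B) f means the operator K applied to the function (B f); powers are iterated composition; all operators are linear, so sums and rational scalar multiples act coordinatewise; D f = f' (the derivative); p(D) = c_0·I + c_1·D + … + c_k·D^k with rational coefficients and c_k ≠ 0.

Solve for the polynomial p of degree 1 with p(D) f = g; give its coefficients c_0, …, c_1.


D^0 f = -(7/3)x^4 + (8/3)x^3 - (7/3)x^2 - (3/4)x
D^1 f = -(28/3)x^3 + 8x^2 - (14/3)x - 3/4
matching coefficients of g against c_0 f + c_1 Df + … from the top degree down determines the c_i
solution: c_0 = 4, c_1 = -1

p(D) = 4·I − D, i.e. c_0 = 4, c_1 = -1


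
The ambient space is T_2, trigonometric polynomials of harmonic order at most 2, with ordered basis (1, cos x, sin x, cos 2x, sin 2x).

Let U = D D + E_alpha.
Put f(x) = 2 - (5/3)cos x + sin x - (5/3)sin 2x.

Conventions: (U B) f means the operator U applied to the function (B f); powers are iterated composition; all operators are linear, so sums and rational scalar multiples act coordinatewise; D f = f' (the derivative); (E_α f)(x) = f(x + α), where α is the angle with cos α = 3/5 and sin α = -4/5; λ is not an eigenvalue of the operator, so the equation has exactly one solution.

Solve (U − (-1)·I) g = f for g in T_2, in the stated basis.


the result is g(x) = 1 - (1/5)cos x + (29/15)sin x - (10/73)cos 2x + (205/438)sin 2x

write g with unknown coordinates in the stated basis and equate coefficients in (U − (-1)·I) g = f
solving from the highest basis element down gives g = 1 - (1/5)cos x + (29/15)sin x - (10/73)cos 2x + (205/438)sin 2x
check: U g = 1 - (22/15)cos x - (14/15)sin x + (10/73)cos 2x - (935/438)sin 2x
so U g − (-1)·g = 2 - (5/3)cos x + sin x - (5/3)sin 2x = f ✓


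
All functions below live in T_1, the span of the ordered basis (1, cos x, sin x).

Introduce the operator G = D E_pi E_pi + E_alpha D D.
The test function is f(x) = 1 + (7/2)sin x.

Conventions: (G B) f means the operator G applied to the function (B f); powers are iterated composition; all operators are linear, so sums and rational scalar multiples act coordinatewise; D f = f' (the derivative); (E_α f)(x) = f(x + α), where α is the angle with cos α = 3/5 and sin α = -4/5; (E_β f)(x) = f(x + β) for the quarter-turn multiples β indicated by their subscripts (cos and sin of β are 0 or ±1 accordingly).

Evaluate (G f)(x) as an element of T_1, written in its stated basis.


E_pi f = 1 - (7/2)sin x
E_pi E_pi f = 1 + (7/2)sin x
D E_pi E_pi f = (7/2)cos x
D f = (7/2)cos x
D D f = -(7/2)sin x
E_alpha D D f = (14/5)cos x - (21/10)sin x
(D E_pi E_pi + E_alpha D D) f = (63/10)cos x - (21/10)sin x

the image equals g(x) = (63/10)cos x - (21/10)sin x


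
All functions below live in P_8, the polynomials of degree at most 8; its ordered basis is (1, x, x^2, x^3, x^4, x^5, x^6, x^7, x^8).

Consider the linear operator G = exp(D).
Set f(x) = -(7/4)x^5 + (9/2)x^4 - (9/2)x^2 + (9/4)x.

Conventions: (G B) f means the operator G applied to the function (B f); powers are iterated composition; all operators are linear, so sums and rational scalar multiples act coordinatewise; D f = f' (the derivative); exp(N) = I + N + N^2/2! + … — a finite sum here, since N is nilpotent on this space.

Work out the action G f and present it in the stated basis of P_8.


the result is g(x) = -(7/4)x^5 - (17/4)x^4 + (1/2)x^3 + 5x^2 + (5/2)x + 1/2

order-1 term: -(35/4)x^4 + 18x^3 - 9x + 9/4
order-2 term: -(35/2)x^3 + 27x^2 - 9/2
order-3 term: -(35/2)x^2 + 18x
order-4 term: -(35/4)x + 9/2
order-5 term: -7/4
the series for exp(D) f terminates at order 5
exp(D) f = -(7/4)x^5 - (17/4)x^4 + (1/2)x^3 + 5x^2 + (5/2)x + 1/2


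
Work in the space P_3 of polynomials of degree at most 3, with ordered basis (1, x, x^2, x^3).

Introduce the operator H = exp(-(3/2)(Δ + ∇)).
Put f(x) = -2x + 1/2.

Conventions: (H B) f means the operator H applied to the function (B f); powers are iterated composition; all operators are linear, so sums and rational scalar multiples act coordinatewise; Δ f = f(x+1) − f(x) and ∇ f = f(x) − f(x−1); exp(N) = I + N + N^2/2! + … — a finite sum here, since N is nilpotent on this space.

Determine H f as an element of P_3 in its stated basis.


the image equals g(x) = -2x + 13/2

order-1 term: 6
the series for exp(-(3/2)(Δ + ∇)) f terminates at order 1
exp(-(3/2)(Δ + ∇)) f = -2x + 13/2


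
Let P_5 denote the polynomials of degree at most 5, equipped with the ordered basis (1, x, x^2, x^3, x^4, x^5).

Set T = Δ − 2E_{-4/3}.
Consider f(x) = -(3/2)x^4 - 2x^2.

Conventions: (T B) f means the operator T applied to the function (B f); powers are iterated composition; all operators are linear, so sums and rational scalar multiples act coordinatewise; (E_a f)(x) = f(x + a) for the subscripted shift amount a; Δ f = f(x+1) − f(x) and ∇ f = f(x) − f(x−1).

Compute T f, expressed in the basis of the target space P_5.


the result is g(x) = 3x^4 - 22x^3 + 27x^2 - (442/9)x + 707/54

Δ f = -6x^3 - 9x^2 - 10x - 7/2
E_{-4/3} f = -(3/2)x^4 + 8x^3 - 18x^2 + (176/9)x - 224/27
(-2E_{-4/3}) f = 3x^4 - 16x^3 + 36x^2 - (352/9)x + 448/27
(Δ − 2E_{-4/3}) f = 3x^4 - 22x^3 + 27x^2 - (442/9)x + 707/54


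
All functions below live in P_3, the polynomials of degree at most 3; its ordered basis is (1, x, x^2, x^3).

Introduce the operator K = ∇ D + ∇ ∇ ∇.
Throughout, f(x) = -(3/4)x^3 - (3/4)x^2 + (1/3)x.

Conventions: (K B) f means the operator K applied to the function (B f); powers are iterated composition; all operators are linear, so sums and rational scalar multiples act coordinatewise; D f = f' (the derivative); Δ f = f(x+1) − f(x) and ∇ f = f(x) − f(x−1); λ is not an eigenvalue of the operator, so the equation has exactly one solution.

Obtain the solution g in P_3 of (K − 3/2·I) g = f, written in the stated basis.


the result is g(x) = (1/2)x^3 + (1/2)x^2 + (16/9)x + 5/3

write g with unknown coordinates in the stated basis and equate coefficients in (K − 3/2·I) g = f
solving from the highest basis element down gives g = (1/2)x^3 + (1/2)x^2 + (16/9)x + 5/3
check: K g = 3x + 5/2
so K g − 3/2·g = -(3/4)x^3 - (3/4)x^2 + (1/3)x = f ✓


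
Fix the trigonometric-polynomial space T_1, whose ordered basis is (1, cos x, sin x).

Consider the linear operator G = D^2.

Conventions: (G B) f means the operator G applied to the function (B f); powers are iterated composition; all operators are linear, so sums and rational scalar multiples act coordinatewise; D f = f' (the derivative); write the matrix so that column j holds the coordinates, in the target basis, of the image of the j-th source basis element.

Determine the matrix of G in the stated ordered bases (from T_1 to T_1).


image of 1: 0
image of cos x: -cos x
image of sin x: -sin x
each image's coordinates form column j of the matrix

the matrix is [[0, 0, 0]; [0, -1, 0]; [0, 0, -1]] (rows listed top to bottom)


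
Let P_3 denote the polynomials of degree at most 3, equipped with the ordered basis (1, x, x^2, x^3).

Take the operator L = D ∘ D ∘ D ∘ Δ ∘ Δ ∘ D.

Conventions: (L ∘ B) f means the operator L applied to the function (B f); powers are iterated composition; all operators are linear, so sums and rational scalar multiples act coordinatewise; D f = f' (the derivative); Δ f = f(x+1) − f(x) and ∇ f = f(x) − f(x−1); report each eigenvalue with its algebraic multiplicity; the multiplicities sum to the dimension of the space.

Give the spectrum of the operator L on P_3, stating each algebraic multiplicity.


image of 1: 0
image of x: 0
image of x^2: 0
image of x^3: 0
the matrix is upper triangular; its diagonal is (0, 0, 0, 0)
for a triangular matrix the eigenvalues are the diagonal entries, with algebraic multiplicity their repetition count

λ = 0 (multiplicity 4)


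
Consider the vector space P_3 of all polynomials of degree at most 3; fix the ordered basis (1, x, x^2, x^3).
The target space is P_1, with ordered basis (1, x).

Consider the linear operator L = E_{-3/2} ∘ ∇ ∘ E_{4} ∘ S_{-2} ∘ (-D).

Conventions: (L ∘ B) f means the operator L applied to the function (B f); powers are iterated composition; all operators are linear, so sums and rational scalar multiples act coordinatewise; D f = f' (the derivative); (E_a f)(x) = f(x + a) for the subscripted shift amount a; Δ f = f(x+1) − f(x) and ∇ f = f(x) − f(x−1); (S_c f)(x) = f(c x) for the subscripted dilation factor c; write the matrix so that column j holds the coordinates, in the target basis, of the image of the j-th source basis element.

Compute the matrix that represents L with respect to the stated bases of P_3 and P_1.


the matrix is [[0, 0, 4, -48]; [0, 0, 0, -24]] (rows listed top to bottom)

image of 1: 0
image of x: 0
image of x^2: 4
image of x^3: -24x - 48
each image's coordinates form column j of the matrix


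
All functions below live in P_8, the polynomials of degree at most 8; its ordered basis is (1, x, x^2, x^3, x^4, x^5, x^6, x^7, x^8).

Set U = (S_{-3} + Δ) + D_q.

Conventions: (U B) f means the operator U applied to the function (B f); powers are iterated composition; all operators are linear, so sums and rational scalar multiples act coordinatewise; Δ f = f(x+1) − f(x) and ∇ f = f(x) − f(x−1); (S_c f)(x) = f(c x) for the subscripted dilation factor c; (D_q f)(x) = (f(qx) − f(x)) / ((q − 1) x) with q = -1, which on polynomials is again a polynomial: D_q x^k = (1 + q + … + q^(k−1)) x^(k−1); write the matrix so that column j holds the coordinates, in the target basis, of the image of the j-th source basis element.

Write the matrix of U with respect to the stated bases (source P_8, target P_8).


image of 1: 1
image of x: -3x + 2
image of x^2: 9x^2 + 2x + 1
image of x^3: -27x^3 + 4x^2 + 3x + 1
image of x^4: 81x^4 + 4x^3 + 6x^2 + 4x + 1
image of x^5: -243x^5 + 6x^4 + 10x^3 + 10x^2 + 5x + 1
image of x^6: 729x^6 + 6x^5 + 15x^4 + 20x^3 + 15x^2 + 6x + 1
image of x^7: -2187x^7 + 8x^6 + 21x^5 + 35x^4 + 35x^3 + 21x^2 + 7x + 1
image of x^8: 6561x^8 + 8x^7 + 28x^6 + 56x^5 + 70x^4 + 56x^3 + 28x^2 + 8x + 1
each image's coordinates form column j of the matrix

the matrix is [[1, 2, 1, 1, 1, 1, 1, 1, 1]; [0, -3, 2, 3, 4, 5, 6, 7, 8]; [0, 0, 9, 4, 6, 10, 15, 21, 28]; [0, 0, 0, -27, 4, 10, 20, 35, 56]; [0, 0, 0, 0, 81, 6, 15, 35, 70]; [0, 0, 0, 0, 0, -243, 6, 21, 56]; [0, 0, 0, 0, 0, 0, 729, 8, 28]; [0, 0, 0, 0, 0, 0, 0, -2187, 8]; [0, 0, 0, 0, 0, 0, 0, 0, 6561]] (rows listed top to bottom)


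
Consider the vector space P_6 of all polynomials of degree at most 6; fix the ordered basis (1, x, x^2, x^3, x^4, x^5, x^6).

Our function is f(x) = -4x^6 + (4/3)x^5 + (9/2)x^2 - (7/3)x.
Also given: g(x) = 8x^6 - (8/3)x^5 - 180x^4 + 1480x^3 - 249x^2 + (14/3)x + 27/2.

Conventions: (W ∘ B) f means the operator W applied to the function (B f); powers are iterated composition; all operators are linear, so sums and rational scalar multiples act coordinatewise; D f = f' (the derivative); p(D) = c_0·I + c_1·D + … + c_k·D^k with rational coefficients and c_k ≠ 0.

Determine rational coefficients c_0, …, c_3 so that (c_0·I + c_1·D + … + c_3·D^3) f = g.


D^0 f = -4x^6 + (4/3)x^5 + (9/2)x^2 - (7/3)x
D^1 f = -24x^5 + (20/3)x^4 + 9x - 7/3
D^2 f = -120x^4 + (80/3)x^3 + 9
D^3 f = -480x^3 + 80x^2
matching coefficients of g against c_0 f + c_1 Df + … from the top degree down determines the c_i
solution: c_0 = -2, c_1 = 0, c_2 = 3/2, c_3 = -3

c_0 = -2, c_1 = 0, c_2 = 3/2, c_3 = -3


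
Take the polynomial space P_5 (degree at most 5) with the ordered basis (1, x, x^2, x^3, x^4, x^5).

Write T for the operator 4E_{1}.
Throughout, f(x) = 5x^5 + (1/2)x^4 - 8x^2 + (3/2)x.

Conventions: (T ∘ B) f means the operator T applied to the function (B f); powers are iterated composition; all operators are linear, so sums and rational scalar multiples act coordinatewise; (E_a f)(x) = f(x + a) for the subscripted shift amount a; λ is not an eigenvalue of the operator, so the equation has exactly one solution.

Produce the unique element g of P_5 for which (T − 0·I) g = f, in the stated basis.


g(x) = (5/4)x^5 - (49/8)x^4 + 12x^3 - (55/4)x^2 + (81/8)x - 7/2

write g with unknown coordinates in the stated basis and equate coefficients in (T − 0·I) g = f
solving from the highest basis element down gives g = (5/4)x^5 - (49/8)x^4 + 12x^3 - (55/4)x^2 + (81/8)x - 7/2
check: T g = 5x^5 + (1/2)x^4 - 8x^2 + (3/2)x
so T g − 0·g = 5x^5 + (1/2)x^4 - 8x^2 + (3/2)x = f ✓


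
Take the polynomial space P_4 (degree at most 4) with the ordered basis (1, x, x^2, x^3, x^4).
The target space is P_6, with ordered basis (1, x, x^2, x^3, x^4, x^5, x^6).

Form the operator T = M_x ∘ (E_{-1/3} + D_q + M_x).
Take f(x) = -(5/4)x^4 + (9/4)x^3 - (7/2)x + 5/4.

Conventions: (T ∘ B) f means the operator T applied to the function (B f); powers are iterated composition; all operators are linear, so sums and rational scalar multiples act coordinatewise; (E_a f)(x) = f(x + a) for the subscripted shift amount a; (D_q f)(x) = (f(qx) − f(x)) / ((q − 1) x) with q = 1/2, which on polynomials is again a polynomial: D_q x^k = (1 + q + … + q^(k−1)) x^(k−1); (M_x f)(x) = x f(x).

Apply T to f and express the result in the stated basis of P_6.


g(x) = -(5/4)x^6 + x^5 + (151/96)x^4 - (127/48)x^3 - (71/54)x^2 - (383/324)x

E_{-1/3} f = -(5/4)x^4 + (47/12)x^3 - (37/12)x^2 - (277/108)x + 751/324
D_q f = -(75/32)x^3 + (63/16)x^2 - 7/2
M_x f = -(5/4)x^5 + (9/4)x^4 - (7/2)x^2 + (5/4)x
(E_{-1/3} + D_q + M_x) f = -(5/4)x^5 + x^4 + (151/96)x^3 - (127/48)x^2 - (71/54)x - 383/324
M_x (E_{-1/3} + D_q + M_x) f = -(5/4)x^6 + x^5 + (151/96)x^4 - (127/48)x^3 - (71/54)x^2 - (383/324)x


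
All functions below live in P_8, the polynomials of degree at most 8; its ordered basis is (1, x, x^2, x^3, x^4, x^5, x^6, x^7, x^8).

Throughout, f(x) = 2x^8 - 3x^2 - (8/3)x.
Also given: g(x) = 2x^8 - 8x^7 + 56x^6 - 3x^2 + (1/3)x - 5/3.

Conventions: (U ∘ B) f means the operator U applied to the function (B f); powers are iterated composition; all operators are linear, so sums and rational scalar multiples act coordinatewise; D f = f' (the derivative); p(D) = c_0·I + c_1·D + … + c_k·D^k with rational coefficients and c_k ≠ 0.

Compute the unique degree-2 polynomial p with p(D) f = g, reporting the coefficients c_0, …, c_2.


D^0 f = 2x^8 - 3x^2 - (8/3)x
D^1 f = 16x^7 - 6x - 8/3
D^2 f = 112x^6 - 6
matching coefficients of g against c_0 f + c_1 Df + … from the top degree down determines the c_i
solution: c_0 = 1, c_1 = -1/2, c_2 = 1/2

c_0 = 1, c_1 = -1/2, c_2 = 1/2


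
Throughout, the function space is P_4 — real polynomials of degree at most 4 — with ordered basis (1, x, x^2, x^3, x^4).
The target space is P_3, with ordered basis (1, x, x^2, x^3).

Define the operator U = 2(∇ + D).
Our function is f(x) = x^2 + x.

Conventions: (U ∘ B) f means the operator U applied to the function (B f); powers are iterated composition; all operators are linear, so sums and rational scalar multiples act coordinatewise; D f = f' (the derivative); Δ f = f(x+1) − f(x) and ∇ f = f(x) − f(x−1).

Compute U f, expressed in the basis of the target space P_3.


the image equals g(x) = 8x + 2

∇ f = 2x
D f = 2x + 1
(∇ + D) f = 4x + 1
(2(∇ + D)) f = 8x + 2


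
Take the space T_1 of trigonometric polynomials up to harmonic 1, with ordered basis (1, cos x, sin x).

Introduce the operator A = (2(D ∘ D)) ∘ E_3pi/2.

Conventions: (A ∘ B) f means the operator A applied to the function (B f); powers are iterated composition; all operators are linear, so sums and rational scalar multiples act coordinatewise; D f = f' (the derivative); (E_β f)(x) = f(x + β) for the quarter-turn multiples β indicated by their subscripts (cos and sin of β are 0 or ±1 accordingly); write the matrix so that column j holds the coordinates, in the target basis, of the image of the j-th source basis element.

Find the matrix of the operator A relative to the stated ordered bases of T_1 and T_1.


the matrix is [[0, 0, 0]; [0, 0, 2]; [0, -2, 0]] (rows listed top to bottom)

image of 1: 0
image of cos x: -2sin x
image of sin x: 2cos x
each image's coordinates form column j of the matrix


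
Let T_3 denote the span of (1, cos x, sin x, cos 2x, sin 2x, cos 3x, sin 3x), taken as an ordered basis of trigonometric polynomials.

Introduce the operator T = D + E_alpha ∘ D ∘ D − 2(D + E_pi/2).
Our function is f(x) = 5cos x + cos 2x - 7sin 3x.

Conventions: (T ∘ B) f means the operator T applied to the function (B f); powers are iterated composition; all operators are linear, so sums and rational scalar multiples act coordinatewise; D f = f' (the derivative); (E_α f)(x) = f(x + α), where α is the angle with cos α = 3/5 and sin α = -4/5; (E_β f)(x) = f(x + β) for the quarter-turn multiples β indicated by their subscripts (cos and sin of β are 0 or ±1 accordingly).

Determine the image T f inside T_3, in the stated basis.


D f = -5sin x - 2sin 2x - 21cos 3x
D f = -5sin x - 2sin 2x - 21cos 3x
D D f = -5cos x - 4cos 2x + 63sin 3x
E_alpha (D ∘ D) f = -3cos x - 4sin x + (28/25)cos 2x - (96/25)sin 2x - (2772/125)cos 3x - (7371/125)sin 3x
D f = -5sin x - 2sin 2x - 21cos 3x
E_pi/2 f = -5sin x - cos 2x + 7cos 3x
(D + E_pi/2) f = -10sin x - cos 2x - 2sin 2x - 14cos 3x
(-2(D + E_pi/2)) f = 20sin x + 2cos 2x + 4sin 2x + 28cos 3x
(D + E_alpha ∘ D ∘ D − 2(D + E_pi/2)) f = -3cos x + 11sin x + (78/25)cos 2x - (46/25)sin 2x - (1897/125)cos 3x - (7371/125)sin 3x

the result is g(x) = -3cos x + 11sin x + (78/25)cos 2x - (46/25)sin 2x - (1897/125)cos 3x - (7371/125)sin 3x


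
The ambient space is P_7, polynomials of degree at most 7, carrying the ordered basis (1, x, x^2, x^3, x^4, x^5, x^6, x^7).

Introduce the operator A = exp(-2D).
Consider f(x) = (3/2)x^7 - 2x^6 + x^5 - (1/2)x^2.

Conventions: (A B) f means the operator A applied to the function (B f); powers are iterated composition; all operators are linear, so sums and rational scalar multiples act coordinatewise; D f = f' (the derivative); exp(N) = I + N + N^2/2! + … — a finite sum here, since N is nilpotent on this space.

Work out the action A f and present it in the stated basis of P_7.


the result is g(x) = (3/2)x^7 - 23x^6 + 151x^5 - 550x^4 + 1200x^3 - (3137/2)x^2 + 1138x - 354

order-1 term: -21x^6 + 24x^5 - 10x^4 + 2x
order-2 term: 126x^5 - 120x^4 + 40x^3 - 2
order-3 term: -420x^4 + 320x^3 - 80x^2
order-4 term: 840x^3 - 480x^2 + 80x
order-5 term: -1008x^2 + 384x - 32
order-6 term: 672x - 128
order-7 term: -192
the series for exp(-2D) f terminates at order 7
exp(-2D) f = (3/2)x^7 - 23x^6 + 151x^5 - 550x^4 + 1200x^3 - (3137/2)x^2 + 1138x - 354


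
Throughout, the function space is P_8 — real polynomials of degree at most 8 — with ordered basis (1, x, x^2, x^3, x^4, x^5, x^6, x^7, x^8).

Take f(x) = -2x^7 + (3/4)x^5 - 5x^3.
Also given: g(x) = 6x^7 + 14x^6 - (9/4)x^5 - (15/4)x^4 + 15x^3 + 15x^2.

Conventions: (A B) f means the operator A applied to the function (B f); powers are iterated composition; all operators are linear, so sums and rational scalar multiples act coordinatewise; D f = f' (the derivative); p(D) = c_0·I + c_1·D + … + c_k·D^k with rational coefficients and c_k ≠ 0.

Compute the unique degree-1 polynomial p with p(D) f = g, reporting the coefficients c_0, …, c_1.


D^0 f = -2x^7 + (3/4)x^5 - 5x^3
D^1 f = -14x^6 + (15/4)x^4 - 15x^2
matching coefficients of g against c_0 f + c_1 Df + … from the top degree down determines the c_i
solution: c_0 = -3, c_1 = -1

p(D) = -3·I − D, i.e. c_0 = -3, c_1 = -1


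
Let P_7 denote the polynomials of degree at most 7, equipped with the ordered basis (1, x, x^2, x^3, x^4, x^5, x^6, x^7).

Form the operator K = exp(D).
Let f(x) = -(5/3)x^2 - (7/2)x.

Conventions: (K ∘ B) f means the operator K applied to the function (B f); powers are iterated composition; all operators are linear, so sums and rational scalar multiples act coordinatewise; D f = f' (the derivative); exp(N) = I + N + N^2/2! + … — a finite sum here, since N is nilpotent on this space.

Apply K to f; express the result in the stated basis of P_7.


g(x) = -(5/3)x^2 - (41/6)x - 31/6

order-1 term: -(10/3)x - 7/2
order-2 term: -5/3
the series for exp(D) f terminates at order 2
exp(D) f = -(5/3)x^2 - (41/6)x - 31/6


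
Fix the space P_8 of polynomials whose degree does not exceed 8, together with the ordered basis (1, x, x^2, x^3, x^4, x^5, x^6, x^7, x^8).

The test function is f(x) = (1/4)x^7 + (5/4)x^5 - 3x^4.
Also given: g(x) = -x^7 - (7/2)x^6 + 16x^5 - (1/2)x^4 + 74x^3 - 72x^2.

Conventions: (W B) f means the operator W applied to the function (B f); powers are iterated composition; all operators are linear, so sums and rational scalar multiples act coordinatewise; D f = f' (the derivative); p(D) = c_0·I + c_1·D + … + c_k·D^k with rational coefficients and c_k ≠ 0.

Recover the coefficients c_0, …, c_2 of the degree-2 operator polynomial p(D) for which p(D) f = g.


D^0 f = (1/4)x^7 + (5/4)x^5 - 3x^4
D^1 f = (7/4)x^6 + (25/4)x^4 - 12x^3
D^2 f = (21/2)x^5 + 25x^3 - 36x^2
matching coefficients of g against c_0 f + c_1 Df + … from the top degree down determines the c_i
solution: c_0 = -4, c_1 = -2, c_2 = 2

p(D) = -4·I − 2·D + 2·D^2, i.e. c_0 = -4, c_1 = -2, c_2 = 2


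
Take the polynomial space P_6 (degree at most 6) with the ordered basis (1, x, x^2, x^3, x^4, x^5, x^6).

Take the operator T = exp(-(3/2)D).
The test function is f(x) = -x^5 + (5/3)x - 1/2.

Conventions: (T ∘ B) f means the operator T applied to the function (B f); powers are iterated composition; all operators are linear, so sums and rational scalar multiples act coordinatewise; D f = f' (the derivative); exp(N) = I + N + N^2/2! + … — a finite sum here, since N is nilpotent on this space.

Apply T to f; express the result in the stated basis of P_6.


the result is g(x) = -x^5 + (15/2)x^4 - (45/2)x^3 + (135/4)x^2 - (1135/48)x + 147/32

order-1 term: (15/2)x^4 - 5/2
order-2 term: -(45/2)x^3
order-3 term: (135/4)x^2
order-4 term: -(405/16)x
order-5 term: 243/32
the series for exp(-(3/2)D) f terminates at order 5
exp(-(3/2)D) f = -x^5 + (15/2)x^4 - (45/2)x^3 + (135/4)x^2 - (1135/48)x + 147/32


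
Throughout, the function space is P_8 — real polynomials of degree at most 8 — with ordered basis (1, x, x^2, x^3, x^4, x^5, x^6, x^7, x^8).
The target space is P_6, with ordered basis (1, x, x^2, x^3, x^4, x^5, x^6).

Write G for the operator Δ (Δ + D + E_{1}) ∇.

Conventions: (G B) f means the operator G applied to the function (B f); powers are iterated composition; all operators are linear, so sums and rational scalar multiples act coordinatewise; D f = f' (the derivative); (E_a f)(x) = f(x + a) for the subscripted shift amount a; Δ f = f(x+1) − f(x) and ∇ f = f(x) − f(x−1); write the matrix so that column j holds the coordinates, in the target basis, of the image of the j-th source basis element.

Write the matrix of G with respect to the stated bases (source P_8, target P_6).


the matrix is [[0, 0, 2, 18, 26, 70, 122, 266, 506]; [0, 0, 0, 6, 72, 130, 420, 854, 2128]; [0, 0, 0, 0, 12, 180, 390, 1470, 3416]; [0, 0, 0, 0, 0, 20, 360, 910, 3920]; [0, 0, 0, 0, 0, 0, 30, 630, 1820]; [0, 0, 0, 0, 0, 0, 0, 42, 1008]; [0, 0, 0, 0, 0, 0, 0, 0, 56]] (rows listed top to bottom)

image of 1: 0
image of x: 0
image of x^2: 2
image of x^3: 6x + 18
image of x^4: 12x^2 + 72x + 26
image of x^5: 20x^3 + 180x^2 + 130x + 70
image of x^6: 30x^4 + 360x^3 + 390x^2 + 420x + 122
image of x^7: 42x^5 + 630x^4 + 910x^3 + 1470x^2 + 854x + 266
image of x^8: 56x^6 + 1008x^5 + 1820x^4 + 3920x^3 + 3416x^2 + 2128x + 506
each image's coordinates form column j of the matrix


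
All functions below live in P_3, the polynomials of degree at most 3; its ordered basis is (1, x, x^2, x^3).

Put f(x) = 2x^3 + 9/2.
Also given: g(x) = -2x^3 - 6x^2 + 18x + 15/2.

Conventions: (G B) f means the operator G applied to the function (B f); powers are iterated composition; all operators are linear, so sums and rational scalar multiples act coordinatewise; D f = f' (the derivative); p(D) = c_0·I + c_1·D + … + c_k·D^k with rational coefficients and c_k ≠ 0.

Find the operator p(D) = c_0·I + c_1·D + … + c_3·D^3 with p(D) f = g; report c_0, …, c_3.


p(D) = -I − D + (3/2)·D^2 + D^3, i.e. c_0 = -1, c_1 = -1, c_2 = 3/2, c_3 = 1

D^0 f = 2x^3 + 9/2
D^1 f = 6x^2
D^2 f = 12x
D^3 f = 12
matching coefficients of g against c_0 f + c_1 Df + … from the top degree down determines the c_i
solution: c_0 = -1, c_1 = -1, c_2 = 3/2, c_3 = 1


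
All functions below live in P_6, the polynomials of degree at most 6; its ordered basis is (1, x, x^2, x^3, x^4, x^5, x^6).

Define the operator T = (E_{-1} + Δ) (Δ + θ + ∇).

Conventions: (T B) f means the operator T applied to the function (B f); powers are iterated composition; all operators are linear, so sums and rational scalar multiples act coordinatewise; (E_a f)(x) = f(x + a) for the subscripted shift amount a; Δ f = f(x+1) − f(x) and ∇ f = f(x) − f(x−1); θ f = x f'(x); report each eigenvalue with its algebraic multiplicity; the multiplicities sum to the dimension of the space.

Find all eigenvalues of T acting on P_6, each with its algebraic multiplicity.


image of 1: 0
image of x: x + 2
image of x^2: 2x^2 + 4x + 4
image of x^3: 3x^3 + 6x^2 + 18x + 14
image of x^4: 4x^4 + 8x^3 + 48x^2 + 56x + 8
image of x^5: 5x^5 + 10x^4 + 100x^3 + 140x^2 + 50x + 62
image of x^6: 6x^6 + 12x^5 + 180x^4 + 280x^3 + 180x^2 + 372x + 12
the matrix is upper triangular; its diagonal is (0, 1, 2, 3, 4, 5, 6)
for a triangular matrix the eigenvalues are the diagonal entries, with algebraic multiplicity their repetition count

λ = 0 (multiplicity 1), λ = 1 (multiplicity 1), λ = 2 (multiplicity 1), λ = 3 (multiplicity 1), λ = 4 (multiplicity 1), λ = 5 (multiplicity 1), λ = 6 (multiplicity 1)


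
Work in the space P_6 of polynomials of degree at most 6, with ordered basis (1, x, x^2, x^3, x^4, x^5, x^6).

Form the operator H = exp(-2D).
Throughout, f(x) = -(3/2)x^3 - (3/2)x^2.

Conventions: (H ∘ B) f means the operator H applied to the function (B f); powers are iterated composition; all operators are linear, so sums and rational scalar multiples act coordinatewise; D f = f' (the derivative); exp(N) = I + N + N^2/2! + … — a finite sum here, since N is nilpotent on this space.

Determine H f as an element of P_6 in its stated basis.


order-1 term: 9x^2 + 6x
order-2 term: -18x - 6
order-3 term: 12
the series for exp(-2D) f terminates at order 3
exp(-2D) f = -(3/2)x^3 + (15/2)x^2 - 12x + 6

g(x) = -(3/2)x^3 + (15/2)x^2 - 12x + 6


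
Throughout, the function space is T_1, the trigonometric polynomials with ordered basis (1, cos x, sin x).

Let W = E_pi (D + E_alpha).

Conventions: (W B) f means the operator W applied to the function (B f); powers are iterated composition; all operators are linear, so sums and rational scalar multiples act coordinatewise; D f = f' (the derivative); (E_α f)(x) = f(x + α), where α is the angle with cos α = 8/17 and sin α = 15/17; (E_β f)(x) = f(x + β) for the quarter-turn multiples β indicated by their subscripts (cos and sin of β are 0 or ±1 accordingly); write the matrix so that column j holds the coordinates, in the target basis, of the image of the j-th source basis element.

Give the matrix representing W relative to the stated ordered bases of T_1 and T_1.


image of 1: 1
image of cos x: -(8/17)cos x + (32/17)sin x
image of sin x: -(32/17)cos x - (8/17)sin x
each image's coordinates form column j of the matrix

the matrix is [[1, 0, 0]; [0, -8/17, -32/17]; [0, 32/17, -8/17]] (rows listed top to bottom)


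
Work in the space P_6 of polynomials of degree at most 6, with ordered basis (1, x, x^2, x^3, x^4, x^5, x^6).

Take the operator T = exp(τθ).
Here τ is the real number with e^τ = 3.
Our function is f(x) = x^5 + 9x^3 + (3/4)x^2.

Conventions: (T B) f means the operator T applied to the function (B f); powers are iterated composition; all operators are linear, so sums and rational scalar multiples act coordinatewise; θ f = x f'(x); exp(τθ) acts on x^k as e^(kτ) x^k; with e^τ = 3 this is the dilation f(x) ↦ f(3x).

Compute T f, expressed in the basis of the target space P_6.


the image equals g(x) = 243x^5 + 243x^3 + (27/4)x^2

exp(τθ) x^k = e^(kτ) x^k; with e^τ = 3 this sends x^k to 3^k x^k
x^2 ↦ 9 x^2
x^3 ↦ 27 x^3
x^5 ↦ 243 x^5
applying this coordinatewise to f: exp(τθ) f = 243x^5 + 243x^3 + (27/4)x^2


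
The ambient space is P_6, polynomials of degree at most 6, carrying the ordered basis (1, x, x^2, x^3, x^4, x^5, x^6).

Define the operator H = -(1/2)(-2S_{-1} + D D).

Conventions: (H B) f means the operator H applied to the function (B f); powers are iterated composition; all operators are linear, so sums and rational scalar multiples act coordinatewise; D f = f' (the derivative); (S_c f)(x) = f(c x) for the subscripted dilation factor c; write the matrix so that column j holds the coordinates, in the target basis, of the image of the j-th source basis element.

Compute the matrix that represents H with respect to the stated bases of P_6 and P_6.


the matrix is [[1, 0, -1, 0, 0, 0, 0]; [0, -1, 0, -3, 0, 0, 0]; [0, 0, 1, 0, -6, 0, 0]; [0, 0, 0, -1, 0, -10, 0]; [0, 0, 0, 0, 1, 0, -15]; [0, 0, 0, 0, 0, -1, 0]; [0, 0, 0, 0, 0, 0, 1]] (rows listed top to bottom)

image of 1: 1
image of x: -x
image of x^2: x^2 - 1
image of x^3: -x^3 - 3x
image of x^4: x^4 - 6x^2
image of x^5: -x^5 - 10x^3
image of x^6: x^6 - 15x^4
each image's coordinates form column j of the matrix


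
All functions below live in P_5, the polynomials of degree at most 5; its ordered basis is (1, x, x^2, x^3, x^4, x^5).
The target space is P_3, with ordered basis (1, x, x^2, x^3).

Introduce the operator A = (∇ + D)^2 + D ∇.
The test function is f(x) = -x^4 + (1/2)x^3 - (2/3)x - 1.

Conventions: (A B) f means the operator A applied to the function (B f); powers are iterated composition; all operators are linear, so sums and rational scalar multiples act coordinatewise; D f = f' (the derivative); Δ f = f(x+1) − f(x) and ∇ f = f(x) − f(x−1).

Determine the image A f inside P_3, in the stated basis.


g(x) = -60x^2 + 75x - 67/2

∇ f = -4x^3 + (15/2)x^2 - (11/2)x + 5/6
D f = -4x^3 + (3/2)x^2 - 2/3
(∇ + D) f = -8x^3 + 9x^2 - (11/2)x + 1/6
∇ (∇ + D) f = -24x^2 + 42x - 45/2
D (∇ + D) f = -24x^2 + 18x - 11/2
(∇ + D) (∇ + D) f = -48x^2 + 60x - 28
∇ f = -4x^3 + (15/2)x^2 - (11/2)x + 5/6
D ∇ f = -12x^2 + 15x - 11/2
((∇ + D)^2 + D ∇) f = -60x^2 + 75x - 67/2


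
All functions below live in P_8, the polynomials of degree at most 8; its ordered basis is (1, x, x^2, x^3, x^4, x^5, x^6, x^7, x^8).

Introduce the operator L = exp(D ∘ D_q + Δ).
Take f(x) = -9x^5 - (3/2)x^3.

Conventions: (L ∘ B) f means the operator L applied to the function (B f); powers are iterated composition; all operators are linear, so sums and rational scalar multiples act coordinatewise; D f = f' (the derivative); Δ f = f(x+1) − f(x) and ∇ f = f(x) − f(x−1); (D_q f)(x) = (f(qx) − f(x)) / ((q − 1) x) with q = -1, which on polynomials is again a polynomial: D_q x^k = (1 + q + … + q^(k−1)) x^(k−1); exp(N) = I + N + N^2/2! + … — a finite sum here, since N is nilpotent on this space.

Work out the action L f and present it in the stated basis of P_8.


order-1 term: -45x^4 - 126x^3 - (189/2)x^2 - (105/2)x - 21/2
order-2 term: -90x^3 - 324x^2 - (999/2)x - 159
order-3 term: -90x^2 - 366x - 609/2
order-4 term: -45x - 114
order-5 term: -9
the series for exp(D ∘ D_q + Δ) f terminates at order 5
exp(D ∘ D_q + Δ) f = -9x^5 - 45x^4 - (435/2)x^3 - (1017/2)x^2 - 963x - 597

g(x) = -9x^5 - 45x^4 - (435/2)x^3 - (1017/2)x^2 - 963x - 597


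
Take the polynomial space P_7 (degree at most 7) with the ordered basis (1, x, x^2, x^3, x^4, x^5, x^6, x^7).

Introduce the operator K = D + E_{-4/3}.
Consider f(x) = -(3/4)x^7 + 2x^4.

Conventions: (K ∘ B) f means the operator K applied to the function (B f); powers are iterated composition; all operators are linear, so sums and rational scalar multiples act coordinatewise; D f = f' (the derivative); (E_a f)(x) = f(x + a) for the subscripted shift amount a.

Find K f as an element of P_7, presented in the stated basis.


D f = -(21/4)x^6 + 8x^3
E_{-4/3} f = -(3/4)x^7 + 7x^6 - 28x^5 + (578/9)x^4 - (2528/27)x^3 + (2368/27)x^2 - (11776/243)x + 8704/729
(D + E_{-4/3}) f = -(3/4)x^7 + (7/4)x^6 - 28x^5 + (578/9)x^4 - (2312/27)x^3 + (2368/27)x^2 - (11776/243)x + 8704/729

g(x) = -(3/4)x^7 + (7/4)x^6 - 28x^5 + (578/9)x^4 - (2312/27)x^3 + (2368/27)x^2 - (11776/243)x + 8704/729


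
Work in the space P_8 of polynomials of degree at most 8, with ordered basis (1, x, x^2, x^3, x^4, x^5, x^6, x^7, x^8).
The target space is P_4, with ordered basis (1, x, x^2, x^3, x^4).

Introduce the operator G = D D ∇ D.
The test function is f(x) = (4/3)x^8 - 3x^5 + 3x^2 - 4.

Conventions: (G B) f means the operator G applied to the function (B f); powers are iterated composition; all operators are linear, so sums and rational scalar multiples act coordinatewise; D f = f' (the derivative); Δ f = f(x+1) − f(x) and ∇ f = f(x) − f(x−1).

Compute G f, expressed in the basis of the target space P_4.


g(x) = 2240x^4 - 4480x^3 + 4480x^2 - 2600x + 628

D f = (32/3)x^7 - 15x^4 + 6x
∇ D f = (224/3)x^6 - 224x^5 + (1120/3)x^4 - (1300/3)x^3 + 314x^2 - (404/3)x + 95/3
D (∇ D) f = 448x^5 - 1120x^4 + (4480/3)x^3 - 1300x^2 + 628x - 404/3
D D (∇ D) f = 2240x^4 - 4480x^3 + 4480x^2 - 2600x + 628


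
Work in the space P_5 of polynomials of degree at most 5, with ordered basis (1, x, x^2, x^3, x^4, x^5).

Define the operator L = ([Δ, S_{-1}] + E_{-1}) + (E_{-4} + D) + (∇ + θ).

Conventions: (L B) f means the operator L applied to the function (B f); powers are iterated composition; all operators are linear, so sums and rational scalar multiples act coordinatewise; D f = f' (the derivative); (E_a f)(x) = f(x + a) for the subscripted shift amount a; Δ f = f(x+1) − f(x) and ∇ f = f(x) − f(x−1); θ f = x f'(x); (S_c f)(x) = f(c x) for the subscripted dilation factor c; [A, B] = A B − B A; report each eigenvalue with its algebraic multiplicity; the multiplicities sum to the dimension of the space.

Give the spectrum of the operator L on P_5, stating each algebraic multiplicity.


λ = 2 (multiplicity 1), λ = 3 (multiplicity 1), λ = 4 (multiplicity 1), λ = 5 (multiplicity 1), λ = 6 (multiplicity 1), λ = 7 (multiplicity 1)

image of 1: 2
image of x: 3x - 5
image of x^2: 4x^2 - 2x + 16
image of x^3: 5x^3 - 15x^2 + 48x - 66
image of x^4: 6x^4 - 4x^3 + 96x^2 - 248x + 256
image of x^5: 7x^5 - 25x^4 + 160x^3 - 660x^2 + 1280x - 1026
the matrix is upper triangular; its diagonal is (2, 3, 4, 5, 6, 7)
for a triangular matrix the eigenvalues are the diagonal entries, with algebraic multiplicity their repetition count


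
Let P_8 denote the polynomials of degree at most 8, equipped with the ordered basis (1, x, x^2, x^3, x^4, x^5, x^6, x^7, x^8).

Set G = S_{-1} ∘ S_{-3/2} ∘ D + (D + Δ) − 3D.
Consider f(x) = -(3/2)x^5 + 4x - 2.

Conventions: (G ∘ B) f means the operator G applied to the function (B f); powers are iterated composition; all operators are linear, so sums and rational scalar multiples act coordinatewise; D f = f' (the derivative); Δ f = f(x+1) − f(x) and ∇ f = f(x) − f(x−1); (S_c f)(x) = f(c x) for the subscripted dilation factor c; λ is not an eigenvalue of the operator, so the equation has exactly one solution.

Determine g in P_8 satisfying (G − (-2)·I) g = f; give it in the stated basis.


the result is g(x) = -(3/4)x^5 + (975/128)x^4 - (16605/512)x^3 + (170835/4096)x^2 + (134629/8192)x - 74315/8192

write g with unknown coordinates in the stated basis and equate coefficients in (G − (-2)·I) g = f
solving from the highest basis element down gives g = -(3/4)x^5 + (975/128)x^4 - (16605/512)x^3 + (170835/4096)x^2 + (134629/8192)x - 74315/8192
check: G g = -(975/64)x^4 + (16605/256)x^3 - (170835/2048)x^2 - (118245/4096)x + 66123/4096
so G g − (-2)·g = -(3/2)x^5 + 4x - 2 = f ✓


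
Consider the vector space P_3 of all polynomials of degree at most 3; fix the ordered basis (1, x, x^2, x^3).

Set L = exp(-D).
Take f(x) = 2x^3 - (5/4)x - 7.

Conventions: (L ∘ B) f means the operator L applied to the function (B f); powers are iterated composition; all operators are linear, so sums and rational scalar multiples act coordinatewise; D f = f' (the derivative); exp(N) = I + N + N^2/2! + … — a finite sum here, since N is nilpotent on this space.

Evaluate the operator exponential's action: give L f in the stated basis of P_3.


order-1 term: -6x^2 + 5/4
order-2 term: 6x
order-3 term: -2
the series for exp(-D) f terminates at order 3
exp(-D) f = 2x^3 - 6x^2 + (19/4)x - 31/4

the image equals g(x) = 2x^3 - 6x^2 + (19/4)x - 31/4


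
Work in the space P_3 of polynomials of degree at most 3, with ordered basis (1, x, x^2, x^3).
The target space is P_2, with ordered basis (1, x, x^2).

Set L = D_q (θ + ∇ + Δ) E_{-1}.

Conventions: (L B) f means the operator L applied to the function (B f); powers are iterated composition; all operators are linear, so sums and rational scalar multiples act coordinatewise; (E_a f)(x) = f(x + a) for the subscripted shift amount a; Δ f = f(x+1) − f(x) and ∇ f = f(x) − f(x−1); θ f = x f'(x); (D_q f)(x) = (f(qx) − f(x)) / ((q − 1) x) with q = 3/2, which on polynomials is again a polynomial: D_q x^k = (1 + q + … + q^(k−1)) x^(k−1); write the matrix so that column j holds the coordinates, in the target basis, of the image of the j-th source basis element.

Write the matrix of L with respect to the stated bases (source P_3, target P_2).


the matrix is [[0, 1, 2, -9]; [0, 0, 5, 0]; [0, 0, 0, 57/4]] (rows listed top to bottom)

image of 1: 0
image of x: 1
image of x^2: 5x + 2
image of x^3: (57/4)x^2 - 9
each image's coordinates form column j of the matrix


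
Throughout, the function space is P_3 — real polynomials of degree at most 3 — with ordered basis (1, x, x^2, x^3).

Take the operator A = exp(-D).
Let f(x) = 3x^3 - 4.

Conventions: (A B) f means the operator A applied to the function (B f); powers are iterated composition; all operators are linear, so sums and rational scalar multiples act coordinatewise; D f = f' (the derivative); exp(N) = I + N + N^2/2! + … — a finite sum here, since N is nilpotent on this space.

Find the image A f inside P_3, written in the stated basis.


order-1 term: -9x^2
order-2 term: 9x
order-3 term: -3
the series for exp(-D) f terminates at order 3
exp(-D) f = 3x^3 - 9x^2 + 9x - 7

g(x) = 3x^3 - 9x^2 + 9x - 7


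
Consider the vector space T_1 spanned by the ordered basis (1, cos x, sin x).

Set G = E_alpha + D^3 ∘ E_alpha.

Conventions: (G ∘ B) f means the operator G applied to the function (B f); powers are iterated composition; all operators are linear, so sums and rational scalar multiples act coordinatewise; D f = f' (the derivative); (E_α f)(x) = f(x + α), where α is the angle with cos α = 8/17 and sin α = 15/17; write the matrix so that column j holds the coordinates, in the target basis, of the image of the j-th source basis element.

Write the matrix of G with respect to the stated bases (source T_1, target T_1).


the matrix is [[1, 0, 0]; [0, 23/17, 7/17]; [0, -7/17, 23/17]] (rows listed top to bottom)

image of 1: 1
image of cos x: (23/17)cos x - (7/17)sin x
image of sin x: (7/17)cos x + (23/17)sin x
each image's coordinates form column j of the matrix
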